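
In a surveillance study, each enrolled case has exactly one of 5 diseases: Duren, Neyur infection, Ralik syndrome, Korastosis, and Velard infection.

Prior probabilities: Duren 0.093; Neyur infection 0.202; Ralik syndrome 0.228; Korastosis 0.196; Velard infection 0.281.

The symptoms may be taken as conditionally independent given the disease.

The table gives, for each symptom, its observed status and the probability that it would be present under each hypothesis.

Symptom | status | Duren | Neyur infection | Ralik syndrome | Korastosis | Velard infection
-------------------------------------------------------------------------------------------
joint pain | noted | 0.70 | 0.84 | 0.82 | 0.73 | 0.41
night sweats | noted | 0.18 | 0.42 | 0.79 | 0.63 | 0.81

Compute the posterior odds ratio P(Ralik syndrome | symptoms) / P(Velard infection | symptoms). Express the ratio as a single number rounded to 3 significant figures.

The normalizing constant cancels in an odds ratio, so compute prior × likelihood for the two hypotheses only:
  Ralik syndrome: 0.228 × 0.82 × 0.79 = 0.1477
  Velard infection: 0.281 × 0.41 × 0.81 = 0.09332
Posterior odds = 0.1477 / 0.09332 ≈ 1.58.

1.58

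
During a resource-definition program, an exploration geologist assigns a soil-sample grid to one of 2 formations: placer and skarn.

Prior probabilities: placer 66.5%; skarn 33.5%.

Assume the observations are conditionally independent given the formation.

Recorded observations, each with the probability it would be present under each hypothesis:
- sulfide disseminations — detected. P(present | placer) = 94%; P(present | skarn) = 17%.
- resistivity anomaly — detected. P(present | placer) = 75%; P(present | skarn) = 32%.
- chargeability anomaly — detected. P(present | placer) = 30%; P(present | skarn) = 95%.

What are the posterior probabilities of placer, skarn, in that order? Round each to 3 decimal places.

0.890, 0.110

For each hypothesis, the unnormalized posterior weight is prior × product of the observation likelihoods:
  placer: 0.665 × 0.94 × 0.75 × 0.30 = 0.14065
  skarn: 0.335 × 0.17 × 0.32 × 0.95 = 0.017313
Normalizing constant Z = 0.14065 + 0.017313 = 0.15796.
P(placer | evidence) = 0.14065 / 0.15796 ≈ 0.890
P(skarn | evidence) = 0.017313 / 0.15796 ≈ 0.110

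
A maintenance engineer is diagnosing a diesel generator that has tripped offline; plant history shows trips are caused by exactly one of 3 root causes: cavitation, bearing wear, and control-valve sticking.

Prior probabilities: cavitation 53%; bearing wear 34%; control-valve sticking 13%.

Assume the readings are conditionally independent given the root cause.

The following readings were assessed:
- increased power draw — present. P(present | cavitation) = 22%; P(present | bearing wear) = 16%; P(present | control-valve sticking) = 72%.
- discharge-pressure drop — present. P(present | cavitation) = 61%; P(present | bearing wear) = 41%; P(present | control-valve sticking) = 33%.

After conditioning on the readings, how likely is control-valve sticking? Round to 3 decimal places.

By Bayes' rule with conditional independence, the unnormalized weight for each hypothesis is prior × ∏ likelihoods:
  cavitation: 0.53 × 0.22 × 0.61 = 0.071126
  bearing wear: 0.34 × 0.16 × 0.41 = 0.022304
  control-valve sticking: 0.13 × 0.72 × 0.33 = 0.030888
The unnormalized weights sum to 0.12432.
P(control-valve sticking | evidence) = 0.030888 / 0.12432 ≈ 0.248.

0.248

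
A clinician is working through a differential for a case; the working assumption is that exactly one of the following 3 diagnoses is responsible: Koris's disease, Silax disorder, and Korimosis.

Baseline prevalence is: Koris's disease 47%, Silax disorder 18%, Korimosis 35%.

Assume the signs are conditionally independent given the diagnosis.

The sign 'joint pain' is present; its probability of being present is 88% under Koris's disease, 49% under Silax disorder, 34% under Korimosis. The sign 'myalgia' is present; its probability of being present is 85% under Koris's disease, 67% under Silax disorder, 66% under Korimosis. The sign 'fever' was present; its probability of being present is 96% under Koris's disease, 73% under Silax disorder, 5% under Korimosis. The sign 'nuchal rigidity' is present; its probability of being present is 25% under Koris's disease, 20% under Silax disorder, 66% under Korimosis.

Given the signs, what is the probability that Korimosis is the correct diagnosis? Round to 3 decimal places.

Multiply each prior by the joint likelihood of the sign pattern:
  Koris's disease: 0.47 × 0.88 × 0.85 × 0.96 × 0.25 = 0.084374
  Silax disorder: 0.18 × 0.49 × 0.67 × 0.73 × 0.20 = 0.0086277
  Korimosis: 0.35 × 0.34 × 0.66 × 0.05 × 0.66 = 0.0025918
The unnormalized weights sum to 0.095594.
P(Korimosis | evidence) = 0.0025918 / 0.095594 ≈ 0.027.

0.027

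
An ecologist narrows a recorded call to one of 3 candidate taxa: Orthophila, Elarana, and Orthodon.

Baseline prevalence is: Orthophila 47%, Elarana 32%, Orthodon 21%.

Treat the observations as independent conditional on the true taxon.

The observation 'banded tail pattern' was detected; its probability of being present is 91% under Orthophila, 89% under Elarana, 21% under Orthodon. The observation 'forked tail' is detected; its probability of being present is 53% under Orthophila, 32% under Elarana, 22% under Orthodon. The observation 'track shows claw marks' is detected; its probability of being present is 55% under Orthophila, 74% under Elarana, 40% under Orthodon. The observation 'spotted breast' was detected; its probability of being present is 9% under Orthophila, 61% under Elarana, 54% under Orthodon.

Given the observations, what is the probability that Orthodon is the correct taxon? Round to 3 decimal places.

0.038

For each hypothesis, the unnormalized posterior weight is prior × product of the observation likelihoods:
  Orthophila: 0.47 × 0.91 × 0.53 × 0.55 × 0.09 = 0.011221
  Elarana: 0.32 × 0.89 × 0.32 × 0.74 × 0.61 = 0.041139
  Orthodon: 0.21 × 0.21 × 0.22 × 0.40 × 0.54 = 0.0020956
Normalizing constant Z = 0.011221 + 0.041139 + 0.0020956 = 0.054455.
P(Orthodon | evidence) = 0.0020956 / 0.054455 ≈ 0.038.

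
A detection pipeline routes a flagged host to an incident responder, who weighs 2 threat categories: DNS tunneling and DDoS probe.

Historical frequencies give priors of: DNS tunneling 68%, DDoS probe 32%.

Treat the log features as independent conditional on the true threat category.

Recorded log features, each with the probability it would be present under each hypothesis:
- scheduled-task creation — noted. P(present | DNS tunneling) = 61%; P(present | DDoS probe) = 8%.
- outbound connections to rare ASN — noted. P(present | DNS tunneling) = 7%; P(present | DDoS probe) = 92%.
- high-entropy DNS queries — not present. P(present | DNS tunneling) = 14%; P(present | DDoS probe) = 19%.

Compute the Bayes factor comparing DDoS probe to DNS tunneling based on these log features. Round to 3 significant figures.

1.62

Take the product of per-log feature likelihoods under each hypothesis (using 1 − P(present | H) for each absent log feature), then divide.
  DDoS probe: 0.08 × 0.92 × (1 − 0.19) = 0.059616
  DNS tunneling: 0.61 × 0.07 × (1 − 0.14) = 0.036722
Bayes factor = 0.059616 / 0.036722 ≈ 1.62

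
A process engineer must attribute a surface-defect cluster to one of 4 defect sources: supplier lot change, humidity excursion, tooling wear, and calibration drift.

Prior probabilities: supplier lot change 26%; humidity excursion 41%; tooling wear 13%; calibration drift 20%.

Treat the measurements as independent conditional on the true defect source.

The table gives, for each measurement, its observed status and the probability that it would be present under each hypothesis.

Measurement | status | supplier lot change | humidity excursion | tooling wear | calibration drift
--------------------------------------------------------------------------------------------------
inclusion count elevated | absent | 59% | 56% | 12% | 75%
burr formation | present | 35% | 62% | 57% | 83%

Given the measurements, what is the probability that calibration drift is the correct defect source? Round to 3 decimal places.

0.162

By Bayes' rule with conditional independence, the unnormalized weight for each hypothesis is prior × ∏ likelihoods (using 1 − P(present | H) for each absent measurement):
  supplier lot change: 0.26 × (1 − 0.59) × 0.35 = 0.03731
  humidity excursion: 0.41 × (1 − 0.56) × 0.62 = 0.11185
  tooling wear: 0.13 × (1 − 0.12) × 0.57 = 0.065208
  calibration drift: 0.20 × (1 − 0.75) × 0.83 = 0.0415
Normalizing constant Z = 0.03731 + 0.11185 + 0.065208 + 0.0415 = 0.25587.
P(calibration drift | evidence) = 0.0415 / 0.25587 ≈ 0.162.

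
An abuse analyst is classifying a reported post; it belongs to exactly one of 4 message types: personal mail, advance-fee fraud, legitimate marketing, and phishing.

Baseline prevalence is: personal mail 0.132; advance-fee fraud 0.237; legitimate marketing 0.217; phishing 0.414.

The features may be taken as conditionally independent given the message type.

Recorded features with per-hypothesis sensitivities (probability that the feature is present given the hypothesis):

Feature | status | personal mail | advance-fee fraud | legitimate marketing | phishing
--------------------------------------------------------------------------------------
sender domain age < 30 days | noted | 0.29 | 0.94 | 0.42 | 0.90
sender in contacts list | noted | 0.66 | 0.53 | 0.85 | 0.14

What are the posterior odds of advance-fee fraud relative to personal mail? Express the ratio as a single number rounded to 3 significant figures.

4.67

Posterior odds equal prior odds times the likelihood ratio; only the two competing hypotheses matter.
  advance-fee fraud: 0.237 × 0.94 × 0.53 = 0.11807
  personal mail: 0.132 × 0.29 × 0.66 = 0.025265
Odds(advance-fee fraud : personal mail) = 0.11807 / 0.025265 ≈ 4.67.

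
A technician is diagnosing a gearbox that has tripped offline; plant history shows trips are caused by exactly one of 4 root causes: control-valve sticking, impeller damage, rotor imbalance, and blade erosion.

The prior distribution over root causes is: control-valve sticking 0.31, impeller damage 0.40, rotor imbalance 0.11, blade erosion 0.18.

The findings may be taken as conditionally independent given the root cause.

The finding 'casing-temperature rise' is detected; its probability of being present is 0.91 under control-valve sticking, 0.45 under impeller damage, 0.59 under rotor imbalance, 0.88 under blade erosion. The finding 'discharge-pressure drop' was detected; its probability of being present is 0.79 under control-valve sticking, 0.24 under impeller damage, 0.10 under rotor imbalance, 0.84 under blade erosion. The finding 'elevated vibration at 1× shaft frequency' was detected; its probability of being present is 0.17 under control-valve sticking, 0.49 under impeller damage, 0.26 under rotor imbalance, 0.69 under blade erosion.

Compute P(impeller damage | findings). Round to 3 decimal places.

0.139

For each hypothesis, the unnormalized posterior weight is prior × product of the finding likelihoods:
  control-valve sticking: 0.31 × 0.91 × 0.79 × 0.17 = 0.037886
  impeller damage: 0.40 × 0.45 × 0.24 × 0.49 = 0.021168
  rotor imbalance: 0.11 × 0.59 × 0.10 × 0.26 = 0.0016874
  blade erosion: 0.18 × 0.88 × 0.84 × 0.69 = 0.091809
Normalizing constant Z = 0.037886 + 0.021168 + 0.0016874 + 0.091809 = 0.15255.
P(impeller damage | evidence) = 0.021168 / 0.15255 ≈ 0.139.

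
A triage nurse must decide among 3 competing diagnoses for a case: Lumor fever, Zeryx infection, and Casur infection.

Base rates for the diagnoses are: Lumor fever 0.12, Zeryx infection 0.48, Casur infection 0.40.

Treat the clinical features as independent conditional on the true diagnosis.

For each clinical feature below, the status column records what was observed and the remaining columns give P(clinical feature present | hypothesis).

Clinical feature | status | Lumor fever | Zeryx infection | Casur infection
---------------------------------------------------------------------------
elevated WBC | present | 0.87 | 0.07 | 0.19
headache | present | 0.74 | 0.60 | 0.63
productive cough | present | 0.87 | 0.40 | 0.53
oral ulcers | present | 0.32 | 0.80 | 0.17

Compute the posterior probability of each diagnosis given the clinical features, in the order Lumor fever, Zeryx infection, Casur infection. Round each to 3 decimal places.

By Bayes' rule with conditional independence, the unnormalized weight for each hypothesis is prior × ∏ likelihoods:
  Lumor fever: 0.12 × 0.87 × 0.74 × 0.87 × 0.32 = 0.021508
  Zeryx infection: 0.48 × 0.07 × 0.60 × 0.40 × 0.80 = 0.0064512
  Casur infection: 0.40 × 0.19 × 0.63 × 0.53 × 0.17 = 0.004314
Marginal likelihood of the evidence = 0.032273.
P(Lumor fever | evidence) = 0.021508 / 0.032273 ≈ 0.666
P(Zeryx infection | evidence) = 0.0064512 / 0.032273 ≈ 0.200
P(Casur infection | evidence) = 0.004314 / 0.032273 ≈ 0.134

0.666, 0.200, 0.134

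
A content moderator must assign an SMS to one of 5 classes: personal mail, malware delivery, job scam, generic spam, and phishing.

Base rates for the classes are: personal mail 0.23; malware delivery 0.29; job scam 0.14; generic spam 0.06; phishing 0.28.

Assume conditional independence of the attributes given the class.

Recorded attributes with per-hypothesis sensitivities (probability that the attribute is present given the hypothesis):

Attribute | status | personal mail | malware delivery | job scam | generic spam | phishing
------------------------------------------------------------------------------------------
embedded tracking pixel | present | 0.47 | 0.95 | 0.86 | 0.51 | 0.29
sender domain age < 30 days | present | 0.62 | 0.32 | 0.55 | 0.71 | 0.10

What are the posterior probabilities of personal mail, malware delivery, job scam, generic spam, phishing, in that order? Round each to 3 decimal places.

0.267, 0.351, 0.264, 0.086, 0.032

By Bayes' rule with conditional independence, the unnormalized weight for each hypothesis is prior × ∏ likelihoods:
  personal mail: 0.23 × 0.47 × 0.62 = 0.067022
  malware delivery: 0.29 × 0.95 × 0.32 = 0.08816
  job scam: 0.14 × 0.86 × 0.55 = 0.06622
  generic spam: 0.06 × 0.51 × 0.71 = 0.021726
  phishing: 0.28 × 0.29 × 0.10 = 0.00812
Marginal likelihood of the evidence = 0.25125.
P(personal mail | evidence) = 0.067022 / 0.25125 ≈ 0.267
P(malware delivery | evidence) = 0.08816 / 0.25125 ≈ 0.351
P(job scam | evidence) = 0.06622 / 0.25125 ≈ 0.264
P(generic spam | evidence) = 0.021726 / 0.25125 ≈ 0.086
P(phishing | evidence) = 0.00812 / 0.25125 ≈ 0.032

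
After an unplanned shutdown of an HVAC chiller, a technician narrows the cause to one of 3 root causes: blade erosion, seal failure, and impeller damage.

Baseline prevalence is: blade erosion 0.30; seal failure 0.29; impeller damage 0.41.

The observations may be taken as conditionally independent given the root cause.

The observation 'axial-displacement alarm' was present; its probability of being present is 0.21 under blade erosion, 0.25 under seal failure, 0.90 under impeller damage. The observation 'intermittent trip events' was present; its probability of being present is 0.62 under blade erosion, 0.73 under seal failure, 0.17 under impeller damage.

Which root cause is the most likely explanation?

impeller damage

Multiply each prior by the joint likelihood of the evidence pattern:
  blade erosion: 0.30 × 0.21 × 0.62 = 0.03906
  seal failure: 0.29 × 0.25 × 0.73 = 0.052925
  impeller damage: 0.41 × 0.90 × 0.17 = 0.06273
Marginal likelihood of the evidence = 0.15471.
P(blade erosion | evidence) ≈ 0.03906 / 0.15471 ≈ 0.252
P(seal failure | evidence) ≈ 0.052925 / 0.15471 ≈ 0.342
P(impeller damage | evidence) ≈ 0.06273 / 0.15471 ≈ 0.405
The largest is 0.405, so impeller damage is most probable.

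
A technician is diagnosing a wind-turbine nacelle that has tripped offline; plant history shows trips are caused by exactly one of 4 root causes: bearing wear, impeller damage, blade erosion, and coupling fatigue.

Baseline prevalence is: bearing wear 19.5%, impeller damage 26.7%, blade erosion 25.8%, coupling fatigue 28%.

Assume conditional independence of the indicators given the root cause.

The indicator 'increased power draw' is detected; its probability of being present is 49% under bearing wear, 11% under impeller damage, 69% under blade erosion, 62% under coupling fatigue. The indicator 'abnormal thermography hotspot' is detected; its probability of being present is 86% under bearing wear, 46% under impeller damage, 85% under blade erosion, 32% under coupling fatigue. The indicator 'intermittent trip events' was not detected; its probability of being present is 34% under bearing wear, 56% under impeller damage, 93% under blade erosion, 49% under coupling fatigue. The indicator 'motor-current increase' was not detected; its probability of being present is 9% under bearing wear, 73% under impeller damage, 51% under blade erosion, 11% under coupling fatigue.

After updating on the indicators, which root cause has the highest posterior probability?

bearing wear

For each hypothesis, the unnormalized posterior weight is prior × product of the indicator likelihoods (using 1 − P(present | H) for each absent indicator):
  bearing wear: 0.195 × 0.49 × 0.86 × (1 − 0.34) × (1 − 0.09) = 0.049353
  impeller damage: 0.267 × 0.11 × 0.46 × (1 − 0.56) × (1 − 0.73) = 0.001605
  blade erosion: 0.258 × 0.69 × 0.85 × (1 − 0.93) × (1 − 0.51) = 0.0051902
  coupling fatigue: 0.280 × 0.62 × 0.32 × (1 − 0.49) × (1 − 0.11) = 0.025215
Marginal likelihood of the evidence = 0.081363.
P(bearing wear | evidence) ≈ 0.049353 / 0.081363 ≈ 0.607
P(impeller damage | evidence) ≈ 0.001605 / 0.081363 ≈ 0.020
P(blade erosion | evidence) ≈ 0.0051902 / 0.081363 ≈ 0.064
P(coupling fatigue | evidence) ≈ 0.025215 / 0.081363 ≈ 0.310
The largest is 0.607, so bearing wear is most probable.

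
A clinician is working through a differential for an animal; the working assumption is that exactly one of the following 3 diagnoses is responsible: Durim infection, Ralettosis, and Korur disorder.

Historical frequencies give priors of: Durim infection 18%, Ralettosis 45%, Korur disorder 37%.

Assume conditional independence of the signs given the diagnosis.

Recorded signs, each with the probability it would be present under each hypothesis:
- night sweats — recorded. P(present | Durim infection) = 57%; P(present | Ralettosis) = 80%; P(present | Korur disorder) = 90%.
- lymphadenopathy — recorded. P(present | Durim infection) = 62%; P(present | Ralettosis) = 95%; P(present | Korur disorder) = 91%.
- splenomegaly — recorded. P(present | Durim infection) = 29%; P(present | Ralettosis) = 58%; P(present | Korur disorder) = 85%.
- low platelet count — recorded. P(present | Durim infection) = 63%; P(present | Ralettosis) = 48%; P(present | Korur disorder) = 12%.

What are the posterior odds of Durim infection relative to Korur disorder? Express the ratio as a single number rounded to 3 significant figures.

0.376

Posterior odds equal prior odds times the likelihood ratio; only the two competing hypotheses matter.
  Durim infection: 0.18 × 0.57 × 0.62 × 0.29 × 0.63 = 0.011622
  Korur disorder: 0.37 × 0.90 × 0.91 × 0.85 × 0.12 = 0.030909
Posterior odds = 0.011622 / 0.030909 ≈ 0.376.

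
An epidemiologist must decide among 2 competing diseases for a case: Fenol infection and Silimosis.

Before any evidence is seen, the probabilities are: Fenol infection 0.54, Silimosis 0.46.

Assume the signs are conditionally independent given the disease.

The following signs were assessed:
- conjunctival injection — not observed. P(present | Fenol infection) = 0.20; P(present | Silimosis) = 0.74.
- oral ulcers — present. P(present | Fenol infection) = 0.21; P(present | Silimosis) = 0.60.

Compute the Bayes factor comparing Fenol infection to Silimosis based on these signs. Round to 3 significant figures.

1.08

The Bayes factor is the ratio of the joint likelihoods of the sign pattern under the two hypotheses (using 1 − P(present | H) for each absent sign).
  Fenol infection: (1 − 0.20) × 0.21 = 0.168
  Silimosis: (1 − 0.74) × 0.60 = 0.156
Bayes factor = 0.168 / 0.156 ≈ 1.08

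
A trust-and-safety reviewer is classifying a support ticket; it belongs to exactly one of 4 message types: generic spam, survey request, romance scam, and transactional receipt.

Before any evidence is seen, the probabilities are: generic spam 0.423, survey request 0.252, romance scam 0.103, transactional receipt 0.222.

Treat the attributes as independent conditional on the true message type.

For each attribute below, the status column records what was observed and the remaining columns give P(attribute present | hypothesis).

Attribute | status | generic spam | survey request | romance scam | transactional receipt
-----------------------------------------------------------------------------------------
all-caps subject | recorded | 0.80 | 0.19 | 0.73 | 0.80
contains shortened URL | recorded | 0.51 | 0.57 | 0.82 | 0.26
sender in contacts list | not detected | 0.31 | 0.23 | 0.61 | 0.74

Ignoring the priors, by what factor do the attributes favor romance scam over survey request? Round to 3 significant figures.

2.80

Joint likelihood of the attribute pattern under each hypothesis (using 1 − P(present | H) for each absent attribute):
  romance scam: 0.73 × 0.82 × (1 − 0.61) = 0.23345
  survey request: 0.19 × 0.57 × (1 − 0.23) = 0.083391
Bayes factor = 0.23345 / 0.083391 ≈ 2.80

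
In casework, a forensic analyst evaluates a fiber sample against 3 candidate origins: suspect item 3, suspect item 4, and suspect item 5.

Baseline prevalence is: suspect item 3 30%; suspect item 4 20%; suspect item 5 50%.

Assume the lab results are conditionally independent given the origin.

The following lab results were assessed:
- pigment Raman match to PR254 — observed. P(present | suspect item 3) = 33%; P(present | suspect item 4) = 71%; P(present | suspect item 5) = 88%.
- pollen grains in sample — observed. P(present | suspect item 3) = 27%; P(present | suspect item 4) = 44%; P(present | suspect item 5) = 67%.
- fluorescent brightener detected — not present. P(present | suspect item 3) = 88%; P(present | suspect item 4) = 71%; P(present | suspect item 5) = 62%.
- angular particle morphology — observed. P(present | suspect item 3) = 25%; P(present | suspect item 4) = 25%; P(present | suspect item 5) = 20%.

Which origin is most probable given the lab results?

For each hypothesis, the unnormalized posterior weight is prior × product of the lab result likelihoods (using 1 − P(present | H) for each absent lab result):
  suspect item 3: 0.30 × 0.33 × 0.27 × (1 − 0.88) × 0.25 = 0.0008019
  suspect item 4: 0.20 × 0.71 × 0.44 × (1 − 0.71) × 0.25 = 0.0045298
  suspect item 5: 0.50 × 0.88 × 0.67 × (1 − 0.62) × 0.20 = 0.022405
Marginal likelihood of the evidence = 0.027737.
P(suspect item 3 | evidence) ≈ 0.0008019 / 0.027737 ≈ 0.029
P(suspect item 4 | evidence) ≈ 0.0045298 / 0.027737 ≈ 0.163
P(suspect item 5 | evidence) ≈ 0.022405 / 0.027737 ≈ 0.808
The largest is 0.808, so suspect item 5 is most probable.

suspect item 5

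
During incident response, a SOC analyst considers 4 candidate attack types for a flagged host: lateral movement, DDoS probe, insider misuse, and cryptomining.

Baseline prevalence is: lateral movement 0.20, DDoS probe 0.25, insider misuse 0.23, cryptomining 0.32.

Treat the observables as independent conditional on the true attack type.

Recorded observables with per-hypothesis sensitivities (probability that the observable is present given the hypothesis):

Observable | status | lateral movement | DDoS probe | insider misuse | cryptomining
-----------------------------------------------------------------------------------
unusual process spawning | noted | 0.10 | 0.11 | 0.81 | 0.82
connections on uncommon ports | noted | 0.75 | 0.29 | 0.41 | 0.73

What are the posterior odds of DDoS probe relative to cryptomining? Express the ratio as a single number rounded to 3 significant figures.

Unnormalized posterior weight (prior times the observable likelihoods) for each of the two hypotheses:
  DDoS probe: 0.25 × 0.11 × 0.29 = 0.007975
  cryptomining: 0.32 × 0.82 × 0.73 = 0.19155
Odds(DDoS probe : cryptomining) = 0.007975 / 0.19155 ≈ 0.0416.

0.0416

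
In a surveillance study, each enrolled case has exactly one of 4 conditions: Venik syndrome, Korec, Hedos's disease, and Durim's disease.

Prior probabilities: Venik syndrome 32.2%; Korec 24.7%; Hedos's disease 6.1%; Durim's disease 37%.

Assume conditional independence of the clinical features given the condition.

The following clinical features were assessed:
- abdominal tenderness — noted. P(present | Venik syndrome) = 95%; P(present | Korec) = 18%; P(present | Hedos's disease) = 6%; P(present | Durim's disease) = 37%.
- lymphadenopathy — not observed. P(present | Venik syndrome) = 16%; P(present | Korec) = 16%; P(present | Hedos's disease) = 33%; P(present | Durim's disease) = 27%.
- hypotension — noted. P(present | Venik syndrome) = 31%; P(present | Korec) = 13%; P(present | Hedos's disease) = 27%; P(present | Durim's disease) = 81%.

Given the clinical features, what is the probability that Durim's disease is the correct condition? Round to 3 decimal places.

0.487

By Bayes' rule with conditional independence, the unnormalized weight for each hypothesis is prior × ∏ likelihoods (using 1 − P(present | H) for each absent clinical feature):
  Venik syndrome: 0.322 × 0.95 × (1 − 0.16) × 0.31 = 0.079656
  Korec: 0.247 × 0.18 × (1 − 0.16) × 0.13 = 0.004855
  Hedos's disease: 0.061 × 0.06 × (1 − 0.33) × 0.27 = 0.00066209
  Durim's disease: 0.370 × 0.37 × (1 − 0.27) × 0.81 = 0.080949
The unnormalized weights sum to 0.16612.
P(Durim's disease | evidence) = 0.080949 / 0.16612 ≈ 0.487.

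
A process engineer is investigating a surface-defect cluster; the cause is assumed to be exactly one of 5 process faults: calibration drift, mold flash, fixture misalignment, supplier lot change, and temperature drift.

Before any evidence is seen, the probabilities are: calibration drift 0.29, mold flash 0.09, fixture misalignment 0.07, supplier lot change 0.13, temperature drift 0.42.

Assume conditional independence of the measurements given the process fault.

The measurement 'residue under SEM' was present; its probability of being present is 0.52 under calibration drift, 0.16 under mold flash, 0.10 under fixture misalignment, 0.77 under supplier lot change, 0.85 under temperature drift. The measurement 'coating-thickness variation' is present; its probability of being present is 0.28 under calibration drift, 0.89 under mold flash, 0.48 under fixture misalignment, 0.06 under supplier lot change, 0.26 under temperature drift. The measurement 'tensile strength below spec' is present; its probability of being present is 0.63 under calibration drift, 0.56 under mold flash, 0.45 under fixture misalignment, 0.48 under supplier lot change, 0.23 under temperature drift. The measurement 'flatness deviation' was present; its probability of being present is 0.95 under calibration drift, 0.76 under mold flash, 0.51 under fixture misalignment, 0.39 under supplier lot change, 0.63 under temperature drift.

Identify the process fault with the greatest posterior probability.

Multiply each prior by the joint likelihood of the measurement pattern:
  calibration drift: 0.29 × 0.52 × 0.28 × 0.63 × 0.95 = 0.025271
  mold flash: 0.09 × 0.16 × 0.89 × 0.56 × 0.76 = 0.0054545
  fixture misalignment: 0.07 × 0.10 × 0.48 × 0.45 × 0.51 = 0.00077112
  supplier lot change: 0.13 × 0.77 × 0.06 × 0.48 × 0.39 = 0.0011243
  temperature drift: 0.42 × 0.85 × 0.26 × 0.23 × 0.63 = 0.01345
The unnormalized weights sum to 0.046071.
P(calibration drift | evidence) ≈ 0.025271 / 0.046071 ≈ 0.549
P(mold flash | evidence) ≈ 0.0054545 / 0.046071 ≈ 0.118
P(fixture misalignment | evidence) ≈ 0.00077112 / 0.046071 ≈ 0.017
P(supplier lot change | evidence) ≈ 0.0011243 / 0.046071 ≈ 0.024
P(temperature drift | evidence) ≈ 0.01345 / 0.046071 ≈ 0.292
The largest is 0.549, so calibration drift is most probable.

calibration drift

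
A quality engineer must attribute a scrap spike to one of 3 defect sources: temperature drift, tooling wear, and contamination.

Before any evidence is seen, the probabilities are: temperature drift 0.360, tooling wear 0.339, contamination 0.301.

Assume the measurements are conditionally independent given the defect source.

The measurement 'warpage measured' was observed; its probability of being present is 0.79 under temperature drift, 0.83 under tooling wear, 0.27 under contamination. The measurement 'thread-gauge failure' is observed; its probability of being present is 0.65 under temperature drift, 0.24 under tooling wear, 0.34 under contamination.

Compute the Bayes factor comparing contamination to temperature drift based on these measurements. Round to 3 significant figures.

0.179

Take the product of per-measurement likelihoods under each hypothesis, then divide.
  contamination: 0.27 × 0.34 = 0.0918
  temperature drift: 0.79 × 0.65 = 0.5135
Bayes factor = 0.0918 / 0.5135 ≈ 0.179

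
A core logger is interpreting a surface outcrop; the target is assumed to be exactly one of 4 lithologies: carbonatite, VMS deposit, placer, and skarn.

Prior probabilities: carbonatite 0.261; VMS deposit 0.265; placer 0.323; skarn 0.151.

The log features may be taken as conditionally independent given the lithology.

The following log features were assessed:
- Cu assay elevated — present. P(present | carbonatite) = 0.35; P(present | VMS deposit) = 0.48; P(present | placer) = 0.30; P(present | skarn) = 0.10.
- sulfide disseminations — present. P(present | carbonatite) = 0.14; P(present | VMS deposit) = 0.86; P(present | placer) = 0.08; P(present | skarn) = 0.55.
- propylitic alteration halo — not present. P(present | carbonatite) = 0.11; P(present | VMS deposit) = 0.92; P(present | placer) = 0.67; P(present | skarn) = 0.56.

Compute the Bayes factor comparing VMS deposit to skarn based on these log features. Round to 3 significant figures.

1.36

The Bayes factor is the ratio of the joint likelihoods of the log feature pattern under the two hypotheses (using 1 − P(present | H) for each absent log feature).
  VMS deposit: 0.48 × 0.86 × (1 − 0.92) = 0.033024
  skarn: 0.10 × 0.55 × (1 − 0.56) = 0.0242
Bayes factor = 0.033024 / 0.0242 ≈ 1.36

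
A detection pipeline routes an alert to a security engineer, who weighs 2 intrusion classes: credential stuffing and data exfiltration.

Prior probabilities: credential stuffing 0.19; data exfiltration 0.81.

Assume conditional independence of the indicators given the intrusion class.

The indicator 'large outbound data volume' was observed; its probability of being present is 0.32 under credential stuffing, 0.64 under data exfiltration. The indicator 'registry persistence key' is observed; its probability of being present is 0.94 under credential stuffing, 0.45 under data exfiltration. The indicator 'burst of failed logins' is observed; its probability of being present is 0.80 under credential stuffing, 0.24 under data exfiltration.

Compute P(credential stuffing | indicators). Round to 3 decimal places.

Multiply each prior by the joint likelihood of the indicator pattern:
  credential stuffing: 0.19 × 0.32 × 0.94 × 0.80 = 0.045722
  data exfiltration: 0.81 × 0.64 × 0.45 × 0.24 = 0.055987
Marginal likelihood of the evidence = 0.10171.
P(credential stuffing | evidence) = 0.045722 / 0.10171 ≈ 0.450.

0.450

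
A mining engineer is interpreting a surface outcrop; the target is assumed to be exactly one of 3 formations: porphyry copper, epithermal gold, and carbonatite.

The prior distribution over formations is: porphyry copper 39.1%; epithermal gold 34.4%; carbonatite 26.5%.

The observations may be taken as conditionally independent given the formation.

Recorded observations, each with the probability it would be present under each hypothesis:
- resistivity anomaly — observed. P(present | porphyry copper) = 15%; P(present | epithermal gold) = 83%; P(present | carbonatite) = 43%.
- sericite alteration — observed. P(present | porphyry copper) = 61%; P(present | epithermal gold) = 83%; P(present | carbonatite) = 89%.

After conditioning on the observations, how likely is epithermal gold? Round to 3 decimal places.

0.633

Multiply each prior by the joint likelihood of the evidence pattern:
  porphyry copper: 0.391 × 0.15 × 0.61 = 0.035777
  epithermal gold: 0.344 × 0.83 × 0.83 = 0.23698
  carbonatite: 0.265 × 0.43 × 0.89 = 0.10142
The unnormalized weights sum to 0.37417.
P(epithermal gold | evidence) = 0.23698 / 0.37417 ≈ 0.633.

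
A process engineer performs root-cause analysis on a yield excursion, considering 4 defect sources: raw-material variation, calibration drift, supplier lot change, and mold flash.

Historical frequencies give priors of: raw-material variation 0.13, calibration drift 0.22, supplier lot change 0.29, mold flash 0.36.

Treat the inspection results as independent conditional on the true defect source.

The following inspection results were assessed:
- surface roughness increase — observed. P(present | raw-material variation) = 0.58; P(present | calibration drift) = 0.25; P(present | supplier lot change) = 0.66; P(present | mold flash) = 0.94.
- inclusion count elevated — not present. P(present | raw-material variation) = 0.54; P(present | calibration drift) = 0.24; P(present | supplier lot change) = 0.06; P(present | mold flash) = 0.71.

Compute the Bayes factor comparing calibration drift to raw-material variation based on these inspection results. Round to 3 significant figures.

Take the product of per-inspection result likelihoods under each hypothesis (using 1 − P(present | H) for each absent inspection result), then divide.
  calibration drift: 0.25 × (1 − 0.24) = 0.19
  raw-material variation: 0.58 × (1 − 0.54) = 0.2668
Bayes factor = 0.19 / 0.2668 ≈ 0.712

0.712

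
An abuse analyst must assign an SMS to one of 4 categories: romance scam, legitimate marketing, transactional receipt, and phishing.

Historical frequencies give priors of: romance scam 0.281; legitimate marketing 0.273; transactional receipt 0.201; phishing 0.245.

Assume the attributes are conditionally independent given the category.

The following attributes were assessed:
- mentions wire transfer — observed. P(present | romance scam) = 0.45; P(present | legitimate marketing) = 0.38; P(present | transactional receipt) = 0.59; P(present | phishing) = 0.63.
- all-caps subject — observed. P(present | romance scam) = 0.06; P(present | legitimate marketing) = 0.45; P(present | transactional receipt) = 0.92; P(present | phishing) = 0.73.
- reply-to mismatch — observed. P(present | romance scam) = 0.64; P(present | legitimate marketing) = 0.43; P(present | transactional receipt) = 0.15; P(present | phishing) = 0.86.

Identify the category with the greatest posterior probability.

phishing

For each hypothesis, the unnormalized posterior weight is prior × product of the attribute likelihoods:
  romance scam: 0.281 × 0.45 × 0.06 × 0.64 = 0.0048557
  legitimate marketing: 0.273 × 0.38 × 0.45 × 0.43 = 0.020074
  transactional receipt: 0.201 × 0.59 × 0.92 × 0.15 = 0.016365
  phishing: 0.245 × 0.63 × 0.73 × 0.86 = 0.096901
The unnormalized weights sum to 0.1382.
P(romance scam | evidence) ≈ 0.0048557 / 0.1382 ≈ 0.035
P(legitimate marketing | evidence) ≈ 0.020074 / 0.1382 ≈ 0.145
P(transactional receipt | evidence) ≈ 0.016365 / 0.1382 ≈ 0.118
P(phishing | evidence) ≈ 0.096901 / 0.1382 ≈ 0.701
The largest is 0.701, so phishing is most probable.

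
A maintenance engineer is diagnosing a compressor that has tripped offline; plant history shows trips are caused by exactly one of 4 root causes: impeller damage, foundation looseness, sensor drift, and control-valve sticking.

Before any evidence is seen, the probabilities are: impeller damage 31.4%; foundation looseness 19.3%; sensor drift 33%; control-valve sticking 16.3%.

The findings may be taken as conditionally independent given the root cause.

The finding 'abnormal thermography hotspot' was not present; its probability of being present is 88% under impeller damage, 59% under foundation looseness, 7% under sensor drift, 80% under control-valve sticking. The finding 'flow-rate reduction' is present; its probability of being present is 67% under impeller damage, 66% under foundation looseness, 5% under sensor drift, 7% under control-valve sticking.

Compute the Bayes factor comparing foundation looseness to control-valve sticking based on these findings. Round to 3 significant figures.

19.3

The Bayes factor is the ratio of the joint likelihoods of the evidence pattern under the two hypotheses (using 1 − P(present | H) for each absent finding).
  foundation looseness: (1 − 0.59) × 0.66 = 0.2706
  control-valve sticking: (1 − 0.80) × 0.07 = 0.014
Bayes factor = 0.2706 / 0.014 ≈ 19.3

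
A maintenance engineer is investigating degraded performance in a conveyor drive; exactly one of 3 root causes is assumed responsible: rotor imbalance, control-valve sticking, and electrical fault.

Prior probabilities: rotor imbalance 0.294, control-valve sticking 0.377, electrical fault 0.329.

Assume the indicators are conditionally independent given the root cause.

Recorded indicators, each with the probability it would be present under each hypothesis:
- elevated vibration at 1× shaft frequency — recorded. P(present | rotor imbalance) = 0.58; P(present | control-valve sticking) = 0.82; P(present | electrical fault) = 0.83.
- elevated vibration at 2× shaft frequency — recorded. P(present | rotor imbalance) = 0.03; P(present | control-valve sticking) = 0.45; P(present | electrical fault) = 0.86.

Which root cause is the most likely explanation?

For each hypothesis, the unnormalized posterior weight is prior × product of the indicator likelihoods:
  rotor imbalance: 0.294 × 0.58 × 0.03 = 0.0051156
  control-valve sticking: 0.377 × 0.82 × 0.45 = 0.13911
  electrical fault: 0.329 × 0.83 × 0.86 = 0.23484
Normalizing constant Z = 0.0051156 + 0.13911 + 0.23484 = 0.37907.
P(rotor imbalance | evidence) ≈ 0.0051156 / 0.37907 ≈ 0.013
P(control-valve sticking | evidence) ≈ 0.13911 / 0.37907 ≈ 0.367
P(electrical fault | evidence) ≈ 0.23484 / 0.37907 ≈ 0.620
The largest is 0.620, so electrical fault is most probable.

electrical fault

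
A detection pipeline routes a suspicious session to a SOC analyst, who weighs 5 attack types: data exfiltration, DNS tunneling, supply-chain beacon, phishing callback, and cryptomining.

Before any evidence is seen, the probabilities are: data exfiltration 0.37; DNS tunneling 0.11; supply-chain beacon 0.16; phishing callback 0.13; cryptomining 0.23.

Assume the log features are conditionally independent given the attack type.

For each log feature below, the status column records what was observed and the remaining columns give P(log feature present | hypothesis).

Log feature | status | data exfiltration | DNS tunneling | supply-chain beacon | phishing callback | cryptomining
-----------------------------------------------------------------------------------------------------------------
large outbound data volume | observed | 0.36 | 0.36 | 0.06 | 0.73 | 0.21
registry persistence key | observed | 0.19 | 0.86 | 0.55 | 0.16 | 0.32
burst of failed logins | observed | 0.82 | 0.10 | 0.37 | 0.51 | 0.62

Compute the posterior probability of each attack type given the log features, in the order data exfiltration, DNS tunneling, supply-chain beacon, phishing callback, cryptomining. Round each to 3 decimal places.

Multiply each prior by the joint likelihood of the log feature pattern:
  data exfiltration: 0.37 × 0.36 × 0.19 × 0.82 = 0.020753
  DNS tunneling: 0.11 × 0.36 × 0.86 × 0.10 = 0.0034056
  supply-chain beacon: 0.16 × 0.06 × 0.55 × 0.37 = 0.0019536
  phishing callback: 0.13 × 0.73 × 0.16 × 0.51 = 0.0077438
  cryptomining: 0.23 × 0.21 × 0.32 × 0.62 = 0.0095827
The unnormalized weights sum to 0.043438.
P(data exfiltration | evidence) = 0.020753 / 0.043438 ≈ 0.478
P(DNS tunneling | evidence) = 0.0034056 / 0.043438 ≈ 0.078
P(supply-chain beacon | evidence) = 0.0019536 / 0.043438 ≈ 0.045
P(phishing callback | evidence) = 0.0077438 / 0.043438 ≈ 0.178
P(cryptomining | evidence) = 0.0095827 / 0.043438 ≈ 0.221

0.478, 0.078, 0.045, 0.178, 0.221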